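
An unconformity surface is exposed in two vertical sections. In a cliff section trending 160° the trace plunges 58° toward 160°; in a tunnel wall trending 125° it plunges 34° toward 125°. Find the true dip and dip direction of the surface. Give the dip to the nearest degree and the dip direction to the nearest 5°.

Each apparent-dip line lies in the plane. As unit vectors (x east, y north, z up), v₁ plunges 58°→160° and v₂ plunges 34°→125°.
Cross product v₁ × v₂ gives the pole to the plane: n ∝ (-0.125, -0.475, 0.252).
Dip δ = arctan(|n_h|/n_z) = arctan(0.491/0.252) = 62.8°.
Dip direction = azimuth of (n_x, n_y) = atan2(-0.125, -0.475) = 195°.

true dip 63°, dip direction 195°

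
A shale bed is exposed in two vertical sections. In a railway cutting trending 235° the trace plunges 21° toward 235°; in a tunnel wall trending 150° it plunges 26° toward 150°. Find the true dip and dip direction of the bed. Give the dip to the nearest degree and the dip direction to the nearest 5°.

Represent each trace as a vector plunging at its apparent dip toward its trend (east-north-up frame): v₁ = (-0.765, -0.535, -0.358), v₂ = (0.449, -0.778, -0.438).
The plane normal is n = v₁ × v₂ ∝ (-0.044, -0.496, 0.836).
Dip δ = arctan(|n_h|/n_z) = arctan(0.498/0.836) = 30.8°.
Dip direction = azimuth of (n_x, n_y) = atan2(-0.044, -0.496) = 185°.

true dip 31°, dip direction 185°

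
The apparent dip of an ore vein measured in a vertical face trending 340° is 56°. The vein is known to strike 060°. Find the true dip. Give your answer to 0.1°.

The section is 80° from the strike.
tan δ = tan α / sin β = tan 56° / sin 80° = 1.4826 / 0.9848 = 1.5054
true dip = arctan 1.5054 = 56.41°

56.4°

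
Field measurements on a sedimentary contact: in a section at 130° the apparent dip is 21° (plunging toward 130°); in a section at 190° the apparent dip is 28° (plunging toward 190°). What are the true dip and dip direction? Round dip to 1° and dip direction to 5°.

Represent each trace as a vector plunging at its apparent dip toward its trend (east-north-up frame): v₁ = (0.715, -0.600, -0.358), v₂ = (-0.153, -0.870, -0.469).
Cross product v₁ × v₂ gives the pole to the plane: n ∝ (0.030, -0.391, 0.714).
tan δ = √(n_x²+n_y²)/n_z = 0.392/0.714, so δ = 28.8°.
The horizontal component of n points toward azimuth atan2(n_x, n_y) = 176°, the dip direction.

true dip 29°, dip direction 175°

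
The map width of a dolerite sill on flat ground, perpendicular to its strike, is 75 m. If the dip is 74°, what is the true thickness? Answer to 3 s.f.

True thickness t = w · sin(dip) = 75 × sin 74°
t = 75 × 0.9613 = 72.095 m

72.1 m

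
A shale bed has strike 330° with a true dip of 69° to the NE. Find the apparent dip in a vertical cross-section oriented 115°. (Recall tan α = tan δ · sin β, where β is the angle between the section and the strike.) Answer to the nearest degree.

The strike is 330° and the section trends 115°; the acute angle between them is β = 35°.
tan(apparent dip) = tan 69° · sin 35° = 1.4942
apparent dip = arctan 1.4942 = 56.21°

56°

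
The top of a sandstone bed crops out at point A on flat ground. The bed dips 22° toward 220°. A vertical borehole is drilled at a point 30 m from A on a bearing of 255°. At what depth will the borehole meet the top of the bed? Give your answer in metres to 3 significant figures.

The hole lies 35° from the dip direction, so the down-dip offset is 30 × cos 35° = 24.57 m.
Depth = down-dip offset × tan(dip) = 24.57 × tan 22° = 24.57 × 0.4040
Depth = 9.93 m

9.93 m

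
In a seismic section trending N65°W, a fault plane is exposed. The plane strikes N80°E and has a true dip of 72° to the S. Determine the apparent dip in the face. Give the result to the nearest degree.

Angle between strike (N80°E) and section (N65°W): β = 35°.
tan(apparent dip) = tan 72° · sin 35° = 1.7653
apparent dip = arctan 1.7653 = 60.47°

60°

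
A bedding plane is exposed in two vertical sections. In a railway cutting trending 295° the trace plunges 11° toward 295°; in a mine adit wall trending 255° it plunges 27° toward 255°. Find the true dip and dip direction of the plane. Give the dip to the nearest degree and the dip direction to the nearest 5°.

true dip 31°, dip direction 225°

The two traces are lines in the plane: v₁ = (sin 295°·cos 11°, cos 295°·cos 11°, −sin 11°), v₂ = (sin 255°·cos 27°, cos 255°·cos 27°, −sin 27°).
n = v₁ × v₂ = (-0.232, -0.240, 0.562) (taken with n_z > 0).
Dip δ = arctan(|n_h|/n_z) = arctan(0.334/0.562) = 30.7°.
Dip direction = atan2(-0.232, -0.240) = 224° (azimuth of n's horizontal projection).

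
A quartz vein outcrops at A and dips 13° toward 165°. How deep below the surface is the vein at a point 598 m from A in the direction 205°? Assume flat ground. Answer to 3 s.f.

106 m

The hole lies 40° from the dip direction, so the down-dip offset is 598 × cos 40° = 458.09 m.
Depth = down-dip offset × tan(dip) = 458.09 × tan 13° = 458.09 × 0.2309
Depth = 105.76 m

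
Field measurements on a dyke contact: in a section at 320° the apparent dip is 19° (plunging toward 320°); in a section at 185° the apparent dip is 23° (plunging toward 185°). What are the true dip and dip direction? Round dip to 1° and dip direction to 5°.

true dip 45°, dip direction 250°

The two traces are lines in the plane: v₁ = (sin 320°·cos 19°, cos 320°·cos 19°, −sin 19°), v₂ = (sin 185°·cos 23°, cos 185°·cos 23°, −sin 23°).
n = v₁ × v₂ = (-0.582, -0.211, 0.615) (taken with n_z > 0).
Dip δ = arctan(|n_h|/n_z) = arctan(0.619/0.615) = 45.2°.
Dip direction = azimuth of (n_x, n_y) = atan2(-0.582, -0.211) = 250°.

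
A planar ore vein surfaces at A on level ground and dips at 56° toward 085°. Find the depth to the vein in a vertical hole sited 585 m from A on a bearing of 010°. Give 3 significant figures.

224 m

The hole lies 75° from the dip direction, so the down-dip offset is 585 × cos 75° = 151.41 m.
Depth = down-dip offset × tan(dip) = 151.41 × tan 56° = 151.41 × 1.4826
Depth = 224.47 m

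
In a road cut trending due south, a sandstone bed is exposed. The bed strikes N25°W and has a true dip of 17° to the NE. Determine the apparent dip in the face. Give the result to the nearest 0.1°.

7.4°

The strike is N25°W and the section trends due south; the acute angle between them is β = 25°.
tan(apparent dip) = tan 17° · sin 25° = 0.1292
apparent dip = arctan 0.1292 = 7.36°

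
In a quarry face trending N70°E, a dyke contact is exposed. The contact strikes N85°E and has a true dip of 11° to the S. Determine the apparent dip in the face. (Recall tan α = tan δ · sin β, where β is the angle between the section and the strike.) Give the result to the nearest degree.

The section lies 15° from the strike.
tan α = tan 11° × sin 15° = 0.1944 × 0.2588 = 0.0503
α = arctan(0.0503) = 2.88°

3°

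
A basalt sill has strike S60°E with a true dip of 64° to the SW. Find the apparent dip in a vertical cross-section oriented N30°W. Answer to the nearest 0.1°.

45.7°

The section lies 30° from the strike.
tan(apparent dip) = tan 64° · sin 30° = 1.0252
α = arctan(1.0252) = 45.71°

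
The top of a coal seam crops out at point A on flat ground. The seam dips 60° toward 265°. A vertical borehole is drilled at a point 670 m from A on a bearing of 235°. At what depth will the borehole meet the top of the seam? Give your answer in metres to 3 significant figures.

1000 m

The hole lies 30° from the dip direction, so the down-dip offset is 670 × cos 30° = 580.24 m.
Depth = down-dip offset × tan(dip) = 580.24 × tan 60° = 580.24 × 1.7321
Depth = 1005.00 m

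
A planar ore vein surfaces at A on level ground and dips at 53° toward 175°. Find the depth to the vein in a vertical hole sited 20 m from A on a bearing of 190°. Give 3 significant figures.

The hole lies 15° from the dip direction, so the down-dip offset is 20 × cos 15° = 19.32 m.
Depth = down-dip offset × tan(dip) = 19.32 × tan 53° = 19.32 × 1.3270
Depth = 25.64 m

25.6 m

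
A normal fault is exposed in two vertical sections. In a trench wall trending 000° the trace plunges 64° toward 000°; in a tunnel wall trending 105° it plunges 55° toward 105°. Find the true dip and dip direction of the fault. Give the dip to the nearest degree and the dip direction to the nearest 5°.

Each apparent-dip line lies in the plane. As unit vectors (x east, y north, z up), v₁ plunges 64°→000° and v₂ plunges 55°→105°.
n = v₁ × v₂ = (0.493, 0.498, 0.243) (taken with n_z > 0).
tan δ = √(n_x²+n_y²)/n_z = 0.700/0.243, so δ = 70.9°.
Dip direction = atan2(0.493, 0.498) = 45° (azimuth of n's horizontal projection).

true dip 71°, dip direction 045°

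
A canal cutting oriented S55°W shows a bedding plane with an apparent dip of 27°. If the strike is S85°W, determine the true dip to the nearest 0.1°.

45.5°

The section is 30° from the strike.
tan δ = tan α / sin β = tan 27° / sin 30° = 0.5095 / 0.5000 = 1.0191
true dip = arctan 1.0191 = 45.54°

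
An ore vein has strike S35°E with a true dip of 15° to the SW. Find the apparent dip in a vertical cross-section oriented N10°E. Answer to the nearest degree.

11°

The strike is S35°E and the section trends N10°E; the acute angle between them is β = 45°.
tan(apparent dip) = tan 15° · sin 45° = 0.1895
α = arctan(0.1895) = 10.73°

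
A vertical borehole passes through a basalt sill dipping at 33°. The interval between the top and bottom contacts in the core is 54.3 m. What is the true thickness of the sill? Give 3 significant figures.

45.5 m

True thickness t = h · cos(dip) = 54.3 × cos 33°
t = 54.3 × 0.8387 = 45.540 m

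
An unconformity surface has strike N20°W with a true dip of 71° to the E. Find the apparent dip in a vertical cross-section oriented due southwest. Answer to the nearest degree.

The strike is N20°W and the section trends due southwest; the acute angle between them is β = 65°.
tan(apparent dip) = tan 71° · sin 65° = 2.6321
apparent dip = arctan 2.6321 = 69.20°

69°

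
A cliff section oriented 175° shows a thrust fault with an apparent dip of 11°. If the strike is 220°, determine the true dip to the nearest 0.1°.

β = acute angle between strike 220° and section 175° = 45°.
tan(true dip) = tan 11° / sin 45° = 0.2749
δ = arctan(0.2749) = 15.37°

15.4°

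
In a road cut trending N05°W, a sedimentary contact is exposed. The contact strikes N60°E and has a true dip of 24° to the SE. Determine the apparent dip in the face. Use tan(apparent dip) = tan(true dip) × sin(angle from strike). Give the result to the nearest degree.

The strike is N60°E and the section trends N05°W; the acute angle between them is β = 65°.
tan(apparent dip) = tan 24° · sin 65° = 0.4035
α = arctan(0.4035) = 21.97°

22°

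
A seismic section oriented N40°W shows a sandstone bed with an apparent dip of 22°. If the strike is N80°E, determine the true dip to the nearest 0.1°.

The section is 60° from the strike.
tan(true dip) = tan 22° / sin 60° = 0.4665
true dip = arctan 0.4665 = 25.01°

25.0°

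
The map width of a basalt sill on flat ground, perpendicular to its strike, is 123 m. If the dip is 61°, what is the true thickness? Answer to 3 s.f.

108 m

True thickness t = w · sin(dip) = 123 × sin 61°
t = 123 × 0.8746 = 107.578 m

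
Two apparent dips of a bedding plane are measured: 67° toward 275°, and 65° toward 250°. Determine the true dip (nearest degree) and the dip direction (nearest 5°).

true dip 67°, dip direction 275°

Each apparent-dip line lies in the plane. As unit vectors (x east, y north, z up), v₁ plunges 67°→275° and v₂ plunges 65°→250°.
Cross product v₁ × v₂ gives the pole to the plane: n ∝ (-0.164, 0.013, 0.070).
True dip = arccos(n_z / |n|) = arccos(0.3907) = 67.0°.
Dip direction = atan2(-0.164, 0.013) = 274° (azimuth of n's horizontal projection).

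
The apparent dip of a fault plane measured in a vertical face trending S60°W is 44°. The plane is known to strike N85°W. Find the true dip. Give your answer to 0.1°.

59.3°

The section is 35° from the strike.
tan δ = tan α / sin β = tan 44° / sin 35° = 0.9657 / 0.5736 = 1.6836
true dip = arctan 1.6836 = 59.29°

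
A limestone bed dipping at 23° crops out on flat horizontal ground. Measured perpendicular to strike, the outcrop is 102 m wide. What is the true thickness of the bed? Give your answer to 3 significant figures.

39.9 m

True thickness t = w · sin(dip) = 102 × sin 23°
t = 102 × 0.3907 = 39.855 m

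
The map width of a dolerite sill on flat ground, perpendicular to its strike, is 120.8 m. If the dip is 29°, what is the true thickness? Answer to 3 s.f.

True thickness t = w · sin(dip) = 120.8 × sin 29°
t = 120.8 × 0.4848 = 58.565 m

58.6 m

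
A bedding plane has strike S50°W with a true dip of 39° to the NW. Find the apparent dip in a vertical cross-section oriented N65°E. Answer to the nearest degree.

The section lies 15° from the strike.
tan(apparent dip) = tan 39° · sin 15° = 0.2096
apparent dip = arctan 0.2096 = 11.84°

12°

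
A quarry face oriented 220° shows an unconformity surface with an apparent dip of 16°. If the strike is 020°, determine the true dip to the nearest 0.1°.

β = acute angle between strike 020° and section 220° = 20°.
tan(true dip) = tan 16° / sin 20° = 0.8384
true dip = arctan 0.8384 = 39.98°

40.0°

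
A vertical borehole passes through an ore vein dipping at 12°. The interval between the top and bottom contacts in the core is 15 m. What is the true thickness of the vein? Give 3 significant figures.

True thickness t = h · cos(dip) = 15 × cos 12°
t = 15 × 0.9781 = 14.672 m

14.7 m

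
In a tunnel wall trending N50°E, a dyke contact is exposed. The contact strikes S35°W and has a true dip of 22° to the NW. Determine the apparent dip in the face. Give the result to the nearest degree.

6°

The section lies 15° from the strike.
tan(apparent dip) = tan 22° · sin 15° = 0.1046
apparent dip = arctan 0.1046 = 5.97°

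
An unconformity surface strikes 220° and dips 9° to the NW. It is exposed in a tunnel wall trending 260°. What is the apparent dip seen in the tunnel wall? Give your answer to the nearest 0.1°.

The strike is 220° and the section trends 260°; the acute angle between them is β = 40°.
tan α = tan 9° × sin 40° = 0.1584 × 0.6428 = 0.1018
α = arctan(0.1018) = 5.81°

5.8°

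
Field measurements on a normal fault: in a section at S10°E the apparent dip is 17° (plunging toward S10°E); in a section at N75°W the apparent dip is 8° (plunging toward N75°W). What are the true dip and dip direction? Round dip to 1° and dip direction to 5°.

Each apparent-dip line lies in the plane. As unit vectors (x east, y north, z up), v₁ plunges 17°→S10°E and v₂ plunges 8°→N75°W.
The plane normal is n = v₁ × v₂ ∝ (-0.206, -0.303, 0.858).
tan δ = √(n_x²+n_y²)/n_z = 0.366/0.858, so δ = 23.1°.
The horizontal component of n points toward azimuth atan2(n_x, n_y) = 214°, the dip direction.

true dip 23°, dip direction 215°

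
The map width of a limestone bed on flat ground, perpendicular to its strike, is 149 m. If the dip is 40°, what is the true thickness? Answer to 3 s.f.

95.8 m

True thickness t = w · sin(dip) = 149 × sin 40°
t = 149 × 0.6428 = 95.775 m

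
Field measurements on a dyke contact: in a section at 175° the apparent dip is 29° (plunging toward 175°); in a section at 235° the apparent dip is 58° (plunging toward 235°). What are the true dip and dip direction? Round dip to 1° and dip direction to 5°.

The two traces are lines in the plane: v₁ = (sin 175°·cos 29°, cos 175°·cos 29°, −sin 29°), v₂ = (sin 235°·cos 58°, cos 235°·cos 58°, −sin 58°).
n = v₁ × v₂ = (-0.592, -0.275, 0.401) (taken with n_z > 0).
tan δ = √(n_x²+n_y²)/n_z = 0.652/0.401, so δ = 58.4°.
The horizontal component of n points toward azimuth atan2(n_x, n_y) = 245°, the dip direction.

true dip 58°, dip direction 245°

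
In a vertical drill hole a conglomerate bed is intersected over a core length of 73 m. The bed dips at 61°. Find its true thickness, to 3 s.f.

35.4 m

True thickness t = h · cos(dip) = 73 × cos 61°
t = 73 × 0.4848 = 35.391 m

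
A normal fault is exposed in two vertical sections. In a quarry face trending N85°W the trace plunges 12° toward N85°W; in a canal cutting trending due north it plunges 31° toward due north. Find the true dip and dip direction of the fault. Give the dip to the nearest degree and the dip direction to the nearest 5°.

The two traces are lines in the plane: v₁ = (sin 275°·cos 12°, cos 275°·cos 12°, −sin 12°), v₂ = (sin 0°·cos 31°, cos 0°·cos 31°, −sin 31°).
Cross product v₁ × v₂ gives the pole to the plane: n ∝ (-0.134, 0.502, 0.835).
True dip = arccos(n_z / |n|) = arccos(0.8491) = 31.9°.
Dip direction = atan2(-0.134, 0.502) = 345° (azimuth of n's horizontal projection).

true dip 32°, dip direction 345°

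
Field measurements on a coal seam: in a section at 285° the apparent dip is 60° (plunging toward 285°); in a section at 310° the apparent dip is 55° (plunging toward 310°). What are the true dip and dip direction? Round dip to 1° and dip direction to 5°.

true dip 60°, dip direction 275°

Represent each trace as a vector plunging at its apparent dip toward its trend (east-north-up frame): v₁ = (-0.483, 0.129, -0.866), v₂ = (-0.439, 0.369, -0.819).
n = v₁ × v₂ = (-0.213, 0.015, 0.121) (taken with n_z > 0).
True dip = arccos(n_z / |n|) = arccos(0.4931) = 60.5°.
Dip direction = azimuth of (n_x, n_y) = atan2(-0.213, 0.015) = 274°.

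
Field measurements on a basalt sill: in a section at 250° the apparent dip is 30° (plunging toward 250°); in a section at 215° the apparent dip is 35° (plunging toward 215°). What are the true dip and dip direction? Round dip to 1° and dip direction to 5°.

Represent each trace as a vector plunging at its apparent dip toward its trend (east-north-up frame): v₁ = (-0.814, -0.296, -0.500), v₂ = (-0.470, -0.671, -0.574).
The plane normal is n = v₁ × v₂ ∝ (-0.166, -0.232, 0.407).
True dip = arccos(n_z / |n|) = arccos(0.8191) = 35.0°.
The horizontal component of n points toward azimuth atan2(n_x, n_y) = 216°, the dip direction.

true dip 35°, dip direction 215°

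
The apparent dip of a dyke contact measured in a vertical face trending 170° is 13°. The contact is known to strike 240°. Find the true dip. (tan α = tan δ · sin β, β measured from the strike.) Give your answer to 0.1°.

β = acute angle between strike 240° and section 170° = 70°.
tan(true dip) = tan 13° / sin 70° = 0.2457
δ = arctan(0.2457) = 13.80°

13.8°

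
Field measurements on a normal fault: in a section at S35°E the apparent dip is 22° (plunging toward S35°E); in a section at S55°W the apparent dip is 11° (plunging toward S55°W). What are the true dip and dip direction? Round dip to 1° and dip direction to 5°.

true dip 24°, dip direction 170°

Each apparent-dip line lies in the plane. As unit vectors (x east, y north, z up), v₁ plunges 22°→S35°E and v₂ plunges 11°→S55°W.
Cross product v₁ × v₂ gives the pole to the plane: n ∝ (0.066, -0.403, 0.910).
Dip δ = arctan(|n_h|/n_z) = arctan(0.408/0.910) = 24.1°.
Dip direction = atan2(0.066, -0.403) = 171° (azimuth of n's horizontal projection).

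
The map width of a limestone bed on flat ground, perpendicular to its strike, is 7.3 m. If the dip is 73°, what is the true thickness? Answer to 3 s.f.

6.98 m

True thickness t = w · sin(dip) = 7.3 × sin 73°
t = 7.3 × 0.9563 = 6.981 m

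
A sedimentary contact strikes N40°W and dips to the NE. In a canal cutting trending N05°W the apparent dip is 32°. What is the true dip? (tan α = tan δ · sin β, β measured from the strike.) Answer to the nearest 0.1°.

The section is 35° from the strike.
tan δ = tan α / sin β = tan 32° / sin 35° = 0.6249 / 0.5736 = 1.0894
true dip = arctan 1.0894 = 47.45°

47.5°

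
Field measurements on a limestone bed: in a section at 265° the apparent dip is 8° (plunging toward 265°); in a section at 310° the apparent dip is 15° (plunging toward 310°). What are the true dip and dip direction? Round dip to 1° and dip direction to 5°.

Represent each trace as a vector plunging at its apparent dip toward its trend (east-north-up frame): v₁ = (-0.986, -0.086, -0.139), v₂ = (-0.740, 0.621, -0.259).
The plane normal is n = v₁ × v₂ ∝ (-0.109, 0.152, 0.676).
Dip δ = arctan(|n_h|/n_z) = arctan(0.187/0.676) = 15.5°.
Dip direction = atan2(-0.109, 0.152) = 324° (azimuth of n's horizontal projection).

true dip 15°, dip direction 325°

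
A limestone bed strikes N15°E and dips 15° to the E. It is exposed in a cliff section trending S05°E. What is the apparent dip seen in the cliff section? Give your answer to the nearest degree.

Angle between strike (N15°E) and section (S05°E): β = 20°.
tan α = tan 15° × sin 20° = 0.2679 × 0.3420 = 0.0916
apparent dip = arctan 0.0916 = 5.24°

5°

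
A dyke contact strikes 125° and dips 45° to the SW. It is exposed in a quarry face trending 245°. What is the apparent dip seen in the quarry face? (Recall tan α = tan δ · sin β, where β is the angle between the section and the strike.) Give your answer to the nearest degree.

The strike is 125° and the section trends 245°; the acute angle between them is β = 60°.
tan α = tan 45° × sin 60° = 1.0000 × 0.8660 = 0.8660
apparent dip = arctan 0.8660 = 40.89°

41°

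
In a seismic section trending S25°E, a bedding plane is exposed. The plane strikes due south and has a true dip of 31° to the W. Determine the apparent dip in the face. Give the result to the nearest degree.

The section lies 25° from the strike.
tan α = tan 31° × sin 25° = 0.6009 × 0.4226 = 0.2539
α = arctan(0.2539) = 14.25°

14°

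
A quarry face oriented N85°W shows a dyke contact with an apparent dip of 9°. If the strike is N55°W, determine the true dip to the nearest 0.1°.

The section is 30° from the strike.
tan δ = tan α / sin β = tan 9° / sin 30° = 0.1584 / 0.5000 = 0.3168
δ = arctan(0.3168) = 17.58°

17.6°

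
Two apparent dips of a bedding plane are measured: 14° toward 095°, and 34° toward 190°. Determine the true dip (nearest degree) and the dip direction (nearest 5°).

true dip 37°, dip direction 165°

Each apparent-dip line lies in the plane. As unit vectors (x east, y north, z up), v₁ plunges 14°→095° and v₂ plunges 34°→190°.
n = v₁ × v₂ = (0.150, -0.575, 0.801) (taken with n_z > 0).
Dip δ = arctan(|n_h|/n_z) = arctan(0.595/0.801) = 36.6°.
Dip direction = azimuth of (n_x, n_y) = atan2(0.150, -0.575) = 165°.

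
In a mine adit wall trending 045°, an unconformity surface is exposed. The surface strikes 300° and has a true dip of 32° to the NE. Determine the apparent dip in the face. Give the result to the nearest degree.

The strike is 300° and the section trends 045°; the acute angle between them is β = 75°.
tan α = tan 32° × sin 75° = 0.6249 × 0.9659 = 0.6036
α = arctan(0.6036) = 31.11°

31°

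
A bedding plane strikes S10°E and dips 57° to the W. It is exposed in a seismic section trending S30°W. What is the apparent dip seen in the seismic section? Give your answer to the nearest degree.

The section lies 40° from the strike.
tan α = tan 57° × sin 40° = 1.5399 × 0.6428 = 0.9898
apparent dip = arctan 0.9898 = 44.71°

45°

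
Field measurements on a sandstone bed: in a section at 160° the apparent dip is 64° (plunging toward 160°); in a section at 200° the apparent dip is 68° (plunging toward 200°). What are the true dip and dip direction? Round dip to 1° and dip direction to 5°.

true dip 68°, dip direction 195°

The two traces are lines in the plane: v₁ = (sin 160°·cos 64°, cos 160°·cos 64°, −sin 64°), v₂ = (sin 200°·cos 68°, cos 200°·cos 68°, −sin 68°).
Cross product v₁ × v₂ gives the pole to the plane: n ∝ (-0.066, -0.254, 0.106).
tan δ = √(n_x²+n_y²)/n_z = 0.262/0.106, so δ = 68.1°.
The horizontal component of n points toward azimuth atan2(n_x, n_y) = 194°, the dip direction.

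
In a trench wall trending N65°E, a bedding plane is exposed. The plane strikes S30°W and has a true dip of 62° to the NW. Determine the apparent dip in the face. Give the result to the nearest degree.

47°

The strike is S30°W and the section trends N65°E; the acute angle between them is β = 35°.
tan(apparent dip) = tan 62° · sin 35° = 1.0787
α = arctan(1.0787) = 47.17°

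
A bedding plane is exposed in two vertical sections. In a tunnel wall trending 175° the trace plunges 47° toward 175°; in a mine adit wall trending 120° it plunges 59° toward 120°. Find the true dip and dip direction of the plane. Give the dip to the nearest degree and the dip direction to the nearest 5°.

Represent each trace as a vector plunging at its apparent dip toward its trend (east-north-up frame): v₁ = (0.059, -0.679, -0.731), v₂ = (0.446, -0.258, -0.857).
Cross product v₁ × v₂ gives the pole to the plane: n ∝ (0.394, -0.275, 0.288).
tan δ = √(n_x²+n_y²)/n_z = 0.481/0.288, so δ = 59.1°.
Dip direction = azimuth of (n_x, n_y) = atan2(0.394, -0.275) = 125°.

true dip 59°, dip direction 125°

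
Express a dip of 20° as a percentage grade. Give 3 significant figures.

grade % = 100 × tan 20° = 100 × 0.3640

36.4%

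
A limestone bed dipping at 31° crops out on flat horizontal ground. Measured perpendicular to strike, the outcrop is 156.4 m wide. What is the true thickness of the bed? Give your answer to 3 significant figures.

True thickness t = w · sin(dip) = 156.4 × sin 31°
t = 156.4 × 0.5150 = 80.552 m

80.6 m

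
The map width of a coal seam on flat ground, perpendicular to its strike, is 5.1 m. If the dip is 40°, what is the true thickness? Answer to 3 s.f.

3.28 m

True thickness t = w · sin(dip) = 5.1 × sin 40°
t = 5.1 × 0.6428 = 3.278 m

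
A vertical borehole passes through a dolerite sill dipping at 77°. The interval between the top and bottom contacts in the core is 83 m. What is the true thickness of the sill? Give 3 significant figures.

18.7 m

True thickness t = h · cos(dip) = 83 × cos 77°
t = 83 × 0.2250 = 18.671 m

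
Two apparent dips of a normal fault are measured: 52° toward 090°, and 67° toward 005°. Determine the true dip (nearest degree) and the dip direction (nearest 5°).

true dip 69°, dip direction 030°

Each apparent-dip line lies in the plane. As unit vectors (x east, y north, z up), v₁ plunges 52°→090° and v₂ plunges 67°→005°.
The plane normal is n = v₁ × v₂ ∝ (0.307, 0.540, 0.240).
tan δ = √(n_x²+n_y²)/n_z = 0.621/0.240, so δ = 68.9°.
Dip direction = azimuth of (n_x, n_y) = atan2(0.307, 0.540) = 30°.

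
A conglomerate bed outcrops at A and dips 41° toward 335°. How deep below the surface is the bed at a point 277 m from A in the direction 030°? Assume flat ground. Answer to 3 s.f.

138 m

The hole lies 55° from the dip direction, so the down-dip offset is 277 × cos 55° = 158.88 m.
Depth = down-dip offset × tan(dip) = 158.88 × tan 41° = 158.88 × 0.8693
Depth = 138.11 m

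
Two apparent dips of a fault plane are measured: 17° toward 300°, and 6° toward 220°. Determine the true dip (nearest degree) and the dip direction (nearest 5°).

true dip 17°, dip direction 290°

The two traces are lines in the plane: v₁ = (sin 300°·cos 17°, cos 300°·cos 17°, −sin 17°), v₂ = (sin 220°·cos 6°, cos 220°·cos 6°, −sin 6°).
Cross product v₁ × v₂ gives the pole to the plane: n ∝ (-0.273, 0.100, 0.937).
True dip = arccos(n_z / |n|) = arccos(0.9551) = 17.2°.
Dip direction = azimuth of (n_x, n_y) = atan2(-0.273, 0.100) = 290°.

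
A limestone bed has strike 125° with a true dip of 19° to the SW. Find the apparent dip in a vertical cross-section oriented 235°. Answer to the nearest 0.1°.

Angle between strike (125°) and section (235°): β = 70°.
tan α = tan 19° × sin 70° = 0.3443 × 0.9397 = 0.3236
α = arctan(0.3236) = 17.93°

17.9°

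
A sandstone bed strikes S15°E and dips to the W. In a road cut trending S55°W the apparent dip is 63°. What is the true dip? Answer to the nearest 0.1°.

The section is 70° from the strike.
tan(true dip) = tan 63° / sin 70° = 2.0886
δ = arctan(2.0886) = 64.42°

64.4°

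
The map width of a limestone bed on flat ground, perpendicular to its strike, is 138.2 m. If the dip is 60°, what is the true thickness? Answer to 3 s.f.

120 m

True thickness t = w · sin(dip) = 138.2 × sin 60°
t = 138.2 × 0.8660 = 119.685 m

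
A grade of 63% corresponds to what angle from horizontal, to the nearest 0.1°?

tan θ = 63/100 = 0.6300
θ = arctan(0.6300) = 32.21°

32.2°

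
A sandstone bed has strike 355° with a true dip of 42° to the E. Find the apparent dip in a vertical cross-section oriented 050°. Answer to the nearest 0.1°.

36.4°

The strike is 355° and the section trends 050°; the acute angle between them is β = 55°.
tan α = tan 42° × sin 55° = 0.9004 × 0.8192 = 0.7376
apparent dip = arctan 0.7376 = 36.41°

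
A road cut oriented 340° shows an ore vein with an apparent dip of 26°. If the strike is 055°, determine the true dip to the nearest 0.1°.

26.8°

The section is 75° from the strike.
tan(true dip) = tan 26° / sin 75° = 0.5049
δ = arctan(0.5049) = 26.79°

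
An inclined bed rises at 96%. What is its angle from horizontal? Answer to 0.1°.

tan θ = 96/100 = 0.9600
θ = arctan(0.9600) = 43.83°

43.8°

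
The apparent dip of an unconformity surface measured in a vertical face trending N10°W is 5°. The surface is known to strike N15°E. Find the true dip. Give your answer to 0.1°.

11.7°

The section is 25° from the strike.
tan δ = tan α / sin β = tan 5° / sin 25° = 0.0875 / 0.4226 = 0.2070
δ = arctan(0.2070) = 11.70°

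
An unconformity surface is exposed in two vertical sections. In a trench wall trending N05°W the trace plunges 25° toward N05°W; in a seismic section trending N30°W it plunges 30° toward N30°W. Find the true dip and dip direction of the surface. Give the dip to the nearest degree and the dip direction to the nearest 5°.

true dip 31°, dip direction 315°

Represent each trace as a vector plunging at its apparent dip toward its trend (east-north-up frame): v₁ = (-0.079, 0.903, -0.423), v₂ = (-0.433, 0.750, -0.500).
The plane normal is n = v₁ × v₂ ∝ (-0.134, 0.144, 0.332).
Dip δ = arctan(|n_h|/n_z) = arctan(0.197/0.332) = 30.7°.
The horizontal component of n points toward azimuth atan2(n_x, n_y) = 317°, the dip direction.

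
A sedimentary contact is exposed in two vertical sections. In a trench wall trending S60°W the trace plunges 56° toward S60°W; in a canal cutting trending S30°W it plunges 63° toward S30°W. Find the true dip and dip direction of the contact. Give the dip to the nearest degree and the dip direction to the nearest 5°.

true dip 64°, dip direction 200°

Represent each trace as a vector plunging at its apparent dip toward its trend (east-north-up frame): v₁ = (-0.484, -0.280, -0.829), v₂ = (-0.227, -0.393, -0.891).
n = v₁ × v₂ = (-0.077, -0.243, 0.127) (taken with n_z > 0).
True dip = arccos(n_z / |n|) = arccos(0.4454) = 63.5°.
The horizontal component of n points toward azimuth atan2(n_x, n_y) = 198°, the dip direction.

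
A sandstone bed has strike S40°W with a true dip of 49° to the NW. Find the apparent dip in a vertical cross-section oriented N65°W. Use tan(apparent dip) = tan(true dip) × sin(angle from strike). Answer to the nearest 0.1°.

48.0°

The section lies 75° from the strike.
tan α = tan 49° × sin 75° = 1.1504 × 0.9659 = 1.1112
apparent dip = arctan 1.1112 = 48.01°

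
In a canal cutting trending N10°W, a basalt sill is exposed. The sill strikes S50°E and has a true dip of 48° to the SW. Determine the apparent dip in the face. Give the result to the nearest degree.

Angle between strike (S50°E) and section (N10°W): β = 40°.
tan α = tan 48° × sin 40° = 1.1106 × 0.6428 = 0.7139
apparent dip = arctan 0.7139 = 35.52°

36°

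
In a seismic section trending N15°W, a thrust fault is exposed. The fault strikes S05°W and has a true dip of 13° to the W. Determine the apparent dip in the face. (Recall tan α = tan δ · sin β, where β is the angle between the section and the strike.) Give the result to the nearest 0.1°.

4.5°

The section lies 20° from the strike.
tan α = tan 13° × sin 20° = 0.2309 × 0.3420 = 0.0790
apparent dip = arctan 0.0790 = 4.51°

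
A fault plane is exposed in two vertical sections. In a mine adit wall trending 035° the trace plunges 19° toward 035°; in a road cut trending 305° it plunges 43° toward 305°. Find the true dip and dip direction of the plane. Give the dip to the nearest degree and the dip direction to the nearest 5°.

true dip 45°, dip direction 325°

Represent each trace as a vector plunging at its apparent dip toward its trend (east-north-up frame): v₁ = (0.542, 0.775, -0.326), v₂ = (-0.599, 0.419, -0.682).
The plane normal is n = v₁ × v₂ ∝ (-0.392, 0.565, 0.692).
True dip = arccos(n_z / |n|) = arccos(0.7092) = 44.8°.
Dip direction = azimuth of (n_x, n_y) = atan2(-0.392, 0.565) = 325°.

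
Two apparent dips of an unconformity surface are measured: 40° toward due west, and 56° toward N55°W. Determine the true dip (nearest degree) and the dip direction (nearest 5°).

true dip 58°, dip direction 330°

Each apparent-dip line lies in the plane. As unit vectors (x east, y north, z up), v₁ plunges 40°→due west and v₂ plunges 56°→N55°W.
The plane normal is n = v₁ × v₂ ∝ (-0.206, 0.341, 0.246).
True dip = arccos(n_z / |n|) = arccos(0.5251) = 58.3°.
The horizontal component of n points toward azimuth atan2(n_x, n_y) = 329°, the dip direction.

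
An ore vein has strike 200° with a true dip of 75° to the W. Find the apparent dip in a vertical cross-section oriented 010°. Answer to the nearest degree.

Angle between strike (200°) and section (010°): β = 10°.
tan(apparent dip) = tan 75° · sin 10° = 0.6481
apparent dip = arctan 0.6481 = 32.95°

33°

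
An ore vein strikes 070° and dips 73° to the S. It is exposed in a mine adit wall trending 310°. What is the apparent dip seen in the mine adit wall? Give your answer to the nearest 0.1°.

70.6°

The strike is 070° and the section trends 310°; the acute angle between them is β = 60°.
tan(apparent dip) = tan 73° · sin 60° = 2.8326
α = arctan(2.8326) = 70.56°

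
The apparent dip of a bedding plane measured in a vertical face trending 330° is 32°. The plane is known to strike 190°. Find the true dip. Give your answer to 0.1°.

β = acute angle between strike 190° and section 330° = 40°.
tan(true dip) = tan 32° / sin 40° = 0.9721
δ = arctan(0.9721) = 44.19°

44.2°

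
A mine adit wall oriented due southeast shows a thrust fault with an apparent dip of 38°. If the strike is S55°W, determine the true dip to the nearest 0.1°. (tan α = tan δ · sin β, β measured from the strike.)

38.4°

The section is 80° from the strike.
tan(true dip) = tan 38° / sin 80° = 0.7933
true dip = arctan 0.7933 = 38.43°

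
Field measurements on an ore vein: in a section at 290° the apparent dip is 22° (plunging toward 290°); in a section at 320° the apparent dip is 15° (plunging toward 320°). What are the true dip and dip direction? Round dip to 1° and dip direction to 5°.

true dip 24°, dip direction 270°

Each apparent-dip line lies in the plane. As unit vectors (x east, y north, z up), v₁ plunges 22°→290° and v₂ plunges 15°→320°.
Cross product v₁ × v₂ gives the pole to the plane: n ∝ (-0.195, -0.007, 0.448).
True dip = arccos(n_z / |n|) = arccos(0.9167) = 23.6°.
The horizontal component of n points toward azimuth atan2(n_x, n_y) = 268°, the dip direction.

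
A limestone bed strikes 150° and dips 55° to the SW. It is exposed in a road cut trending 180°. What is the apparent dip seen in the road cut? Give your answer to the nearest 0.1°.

35.5°

Angle between strike (150°) and section (180°): β = 30°.
tan α = tan 55° × sin 30° = 1.4281 × 0.5000 = 0.7141
apparent dip = arctan 0.7141 = 35.53°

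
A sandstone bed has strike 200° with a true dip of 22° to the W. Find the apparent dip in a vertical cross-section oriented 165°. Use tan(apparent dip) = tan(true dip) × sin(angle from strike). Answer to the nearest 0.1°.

Angle between strike (200°) and section (165°): β = 35°.
tan(apparent dip) = tan 22° · sin 35° = 0.2317
apparent dip = arctan 0.2317 = 13.05°

13.0°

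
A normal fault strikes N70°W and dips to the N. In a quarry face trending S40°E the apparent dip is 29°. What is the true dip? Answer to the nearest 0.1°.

47.9°

β = acute angle between strike N70°W and section S40°E = 30°.
tan δ = tan α / sin β = tan 29° / sin 30° = 0.5543 / 0.5000 = 1.1086
true dip = arctan 1.1086 = 47.95°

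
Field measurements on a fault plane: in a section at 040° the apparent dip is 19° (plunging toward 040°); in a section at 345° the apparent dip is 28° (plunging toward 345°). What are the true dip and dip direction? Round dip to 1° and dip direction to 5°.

true dip 28°, dip direction 350°

Represent each trace as a vector plunging at its apparent dip toward its trend (east-north-up frame): v₁ = (0.608, 0.724, -0.326), v₂ = (-0.229, 0.853, -0.469).
The plane normal is n = v₁ × v₂ ∝ (-0.062, 0.360, 0.684).
True dip = arccos(n_z / |n|) = arccos(0.8822) = 28.1°.
The horizontal component of n points toward azimuth atan2(n_x, n_y) = 350°, the dip direction.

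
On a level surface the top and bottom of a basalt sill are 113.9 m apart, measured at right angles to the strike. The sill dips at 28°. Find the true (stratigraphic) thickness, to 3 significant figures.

True thickness t = w · sin(dip) = 113.9 × sin 28°
t = 113.9 × 0.4695 = 53.473 m

53.5 m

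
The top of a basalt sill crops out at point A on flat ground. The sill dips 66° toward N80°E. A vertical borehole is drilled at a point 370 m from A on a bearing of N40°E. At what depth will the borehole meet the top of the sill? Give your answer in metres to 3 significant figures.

637 m

The hole lies 40° from the dip direction, so the down-dip offset is 370 × cos 40° = 283.44 m.
Depth = down-dip offset × tan(dip) = 283.44 × tan 66° = 283.44 × 2.2460
Depth = 636.61 m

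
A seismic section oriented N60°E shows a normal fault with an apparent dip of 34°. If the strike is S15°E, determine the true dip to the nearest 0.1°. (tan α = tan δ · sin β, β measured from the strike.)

β = acute angle between strike S15°E and section N60°E = 75°.
tan δ = tan α / sin β = tan 34° / sin 75° = 0.6745 / 0.9659 = 0.6983
true dip = arctan 0.6983 = 34.93°

34.9°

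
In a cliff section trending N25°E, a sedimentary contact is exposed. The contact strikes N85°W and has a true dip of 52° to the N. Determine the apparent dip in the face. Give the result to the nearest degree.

50°

Angle between strike (N85°W) and section (N25°E): β = 70°.
tan α = tan 52° × sin 70° = 1.2799 × 0.9397 = 1.2028
α = arctan(1.2028) = 50.26°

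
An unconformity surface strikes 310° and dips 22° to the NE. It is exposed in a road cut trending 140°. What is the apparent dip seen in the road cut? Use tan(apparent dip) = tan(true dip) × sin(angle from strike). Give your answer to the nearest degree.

The strike is 310° and the section trends 140°; the acute angle between them is β = 10°.
tan α = tan 22° × sin 10° = 0.4040 × 0.1736 = 0.0702
apparent dip = arctan 0.0702 = 4.01°

4°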